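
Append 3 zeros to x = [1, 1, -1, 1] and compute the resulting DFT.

Original 4-point DFT: [2, 2, -2, 2]
Zero-padded 7-point DFT provides frequency interpolation.

DFT_7([x, 0, ...]) = [2, 0.9450-0.2408i, 2.3019-0.6270i, -0.7470-2.1906i, -0.7470+2.1906i, 2.3019+0.6270i, 0.9450+0.2408i]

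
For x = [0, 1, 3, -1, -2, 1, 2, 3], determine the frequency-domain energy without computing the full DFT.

Parseval: Σ|x[n]|² = (1/N)Σ|X[k]|², so Σ|X[k]|² = N·Σ|x[n]|² = 8·29.0000

Σ|X[k]|² = N·Σ|x[n]|² = 8·29.0000 = 232.0000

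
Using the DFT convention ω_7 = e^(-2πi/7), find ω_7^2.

ω_7^2 = e^(-2πi·2/7)
= cos(-2π·2/7) + i·sin(-2π·2/7)
= cos(-4π/7) + i·sin(-4π/7)

ω_7^2 = cos(-4π/7) + i·sin(-4π/7) = -0.2225-0.9749i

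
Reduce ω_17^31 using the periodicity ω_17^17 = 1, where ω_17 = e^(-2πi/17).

Since ω_17^17 = 1, powers reduce modulo 17.
31 mod 17 = 14
So ω_17^31 = ω_17^14 = e^(-2πi·14/17)

ω_17^31 = ω_17^14 = 0.4457+0.8952i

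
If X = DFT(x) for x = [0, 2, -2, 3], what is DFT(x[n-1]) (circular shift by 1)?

Time shift by 1: X_shifted[k] = ω_4^(1k) · X[k]
Shifted x = [3, 0, 2, -2]

DFT(x[n-1]) = [3, 1-2i, 7, 1+2i]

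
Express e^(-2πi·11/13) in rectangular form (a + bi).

ω_13^11 = e^(-2πi·11/13)
= cos(-2π·11/13) + i·sin(-2π·11/13)
= cos(-22π/13) + i·sin(-22π/13)

ω_13^11 = cos(-22π/13) + i·sin(-22π/13) = 0.5681+0.8230i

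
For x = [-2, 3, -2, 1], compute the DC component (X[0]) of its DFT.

X[0] = Σ(n=0 to 3) x[n] · ω_4^0 = Σ x[n]
= (-2) + (3) + (-2) + (1)

X[0] = 0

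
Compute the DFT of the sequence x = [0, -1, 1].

X[k] = Σ(n=0 to 2) x[n] · ω_3^(nk)
where ω_3 = e^(-2πi/3)

Computing each X[k]:
X[0] = 0
X[1] = 1.7321i
X[2] = -1.7321i

X = [0, 1.7321i, -1.7321i]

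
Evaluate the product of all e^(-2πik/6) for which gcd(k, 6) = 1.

The primitive 6th roots of unity are ω_6^k for k coprime to 6: k ∈ {1, 5}
Their product equals the constant term of the cyclotomic polynomial Φ_6(x) up to sign.
For n ≥ 3, the product of all primitive nth roots of unity is 1. (For n=1 it is 1; for n=2 it is -1.)

1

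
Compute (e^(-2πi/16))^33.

Since ω_16^16 = 1, powers reduce modulo 16.
33 mod 16 = 1
So ω_16^33 = ω_16^1 = e^(-2πi·1/16)

ω_16^33 = ω_16^1 = 0.9239-0.3827i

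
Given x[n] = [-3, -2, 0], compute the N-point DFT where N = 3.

X[k] = Σ(n=0 to 2) x[n] · ω_3^(nk)
where ω_3 = e^(-2πi/3)

Computing each X[k]:
X[0] = -5
X[1] = -2.0000+1.7321i
X[2] = -2.0000-1.7321i

X = [-5, -2.0000+1.7321i, -2.0000-1.7321i]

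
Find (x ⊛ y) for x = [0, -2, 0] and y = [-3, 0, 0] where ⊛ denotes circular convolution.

(x ⊛ y)[n] = Σ(m=0 to 2) x[m] · y[(n-m) mod 3]

Computing each output sample:
(x ⊛ y)[0] = 0
(x ⊛ y)[1] = 6
(x ⊛ y)[2] = 0

x ⊛ y = [0, 6, 0]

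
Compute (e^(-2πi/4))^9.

Since ω_4^4 = 1, powers reduce modulo 4.
9 mod 4 = 1
So ω_4^9 = ω_4^1 = e^(-2πi·1/4)

ω_4^9 = ω_4^1 = -1i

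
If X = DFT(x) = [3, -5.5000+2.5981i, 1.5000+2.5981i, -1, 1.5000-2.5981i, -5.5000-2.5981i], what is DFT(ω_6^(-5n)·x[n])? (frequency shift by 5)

Modulation property: DFT(ω_6^(-5n)·x[n]) = X[(k-5) mod 6], so circularly shift X by 5 positions.

X[k-5] = [-5.5000+2.5981i, 1.5000+2.5981i, -1, 1.5000-2.5981i, -5.5000-2.5981i, 3]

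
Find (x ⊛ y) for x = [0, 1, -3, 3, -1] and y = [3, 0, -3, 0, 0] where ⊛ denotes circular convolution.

(x ⊛ y)[n] = Σ(m=0 to 4) x[m] · y[(n-m) mod 5]

Computing each output sample:
(x ⊛ y)[0] = -9
(x ⊛ y)[1] = 6
(x ⊛ y)[2] = -9
(x ⊛ y)[3] = 6
(x ⊛ y)[4] = 6

x ⊛ y = [-9, 6, -9, 6, 6]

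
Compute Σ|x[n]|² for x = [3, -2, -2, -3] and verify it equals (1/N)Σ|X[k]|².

Time domain:
Σ|x[n]|² = |3|² + |-2|² + |-2|² + |-3|² = 26.0000

Frequency domain:
(1/4)Σ|X[k]|² = (1/4)(|-4|² + |5-1i|² + |6|² + |5+1i|²) = (1/4)·104.0000 = 26.0000

Both sides agree, confirming Parseval's theorem.

Σ|x[n]|² = (1/N)Σ|X[k]|² = 26.0000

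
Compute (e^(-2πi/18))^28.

Since ω_18^18 = 1, powers reduce modulo 18.
28 mod 18 = 10
So ω_18^28 = ω_18^10 = e^(-2πi·10/18)

ω_18^28 = ω_18^10 = -0.9397+0.3420i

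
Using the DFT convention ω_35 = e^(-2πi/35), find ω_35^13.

ω_35^13 = e^(-2πi·13/35)
= cos(-2π·13/35) + i·sin(-2π·13/35)
= cos(-26π/35) + i·sin(-26π/35)

ω_35^13 = cos(-26π/35) + i·sin(-26π/35) = -0.6911-0.7228i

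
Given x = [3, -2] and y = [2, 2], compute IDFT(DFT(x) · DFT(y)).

(x ⊛ y)[n] = Σ(m=0 to 1) x[m] · y[(n-m) mod 2]

Computing each output sample:
(x ⊛ y)[0] = 2
(x ⊛ y)[1] = 2

x ⊛ y = [2, 2]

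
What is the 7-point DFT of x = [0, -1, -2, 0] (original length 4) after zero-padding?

Original 4-point DFT: [-3, 2+1i, -1, 2-1i]
Zero-padded 7-point DFT provides frequency interpolation.

DFT_7([x, 0, ...]) = [-3, -0.1784+2.7317i, 2.0245+0.1072i, -0.3460-1.1298i, -0.3460+1.1298i, 2.0245-0.1072i, -0.1784-2.7317i]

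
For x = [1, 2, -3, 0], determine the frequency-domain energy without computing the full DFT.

Parseval: Σ|x[n]|² = (1/N)Σ|X[k]|², so Σ|X[k]|² = N·Σ|x[n]|² = 4·14.0000

Σ|X[k]|² = N·Σ|x[n]|² = 4·14.0000 = 56.0000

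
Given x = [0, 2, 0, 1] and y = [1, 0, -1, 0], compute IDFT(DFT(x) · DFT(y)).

(x ⊛ y)[n] = Σ(m=0 to 3) x[m] · y[(n-m) mod 4]

Computing each output sample:
(x ⊛ y)[0] = 0
(x ⊛ y)[1] = 1
(x ⊛ y)[2] = 0
(x ⊛ y)[3] = -1

x ⊛ y = [0, 1, 0, -1]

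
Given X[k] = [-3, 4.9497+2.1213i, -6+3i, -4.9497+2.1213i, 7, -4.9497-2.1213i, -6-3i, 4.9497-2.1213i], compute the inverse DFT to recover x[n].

x[n] = (1/8) Σ(k=0 to 7) X[k] · e^(2πikn/8)

Computing each x[n]:
x[0] = -1
x[1] = -1
x[2] = 2
x[3] = -3
x[4] = -1
x[5] = -3
x[6] = 2
x[7] = 2

x = [-1, -1, 2, -3, -1, -3, 2, 2]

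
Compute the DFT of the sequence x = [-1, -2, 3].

X[k] = Σ(n=0 to 2) x[n] · ω_3^(nk)
where ω_3 = e^(-2πi/3)

Computing each X[k]:
X[0] = 0
X[1] = -1.5000+4.3301i
X[2] = -1.5000-4.3301i

X = [0, -1.5000+4.3301i, -1.5000-4.3301i]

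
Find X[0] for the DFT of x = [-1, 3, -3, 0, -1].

X[0] = Σ(n=0 to 4) x[n] · ω_5^0 = Σ x[n]
= (-1) + (3) + (-3) + (0) + (-1)

X[0] = -2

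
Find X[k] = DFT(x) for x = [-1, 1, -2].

X[k] = Σ(n=0 to 2) x[n] · ω_3^(nk)
where ω_3 = e^(-2πi/3)

Computing each X[k]:
X[0] = -2
X[1] = -0.5000-2.5981i
X[2] = -0.5000+2.5981i

X = [-2, -0.5000-2.5981i, -0.5000+2.5981i]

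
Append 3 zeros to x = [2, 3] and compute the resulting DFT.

Original 2-point DFT: [5, -1]
Zero-padded 5-point DFT provides frequency interpolation.

DFT_5([x, 0, ...]) = [5, 2.9271-2.8532i, -0.4271-1.7634i, -0.4271+1.7634i, 2.9271+2.8532i]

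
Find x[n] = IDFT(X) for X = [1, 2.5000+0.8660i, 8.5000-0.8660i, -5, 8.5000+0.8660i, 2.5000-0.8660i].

x[n] = (1/6) Σ(k=0 to 5) X[k] · e^(2πikn/6)

Computing each x[n]:
x[0] = 3
x[1] = 0
x[2] = -3
x[3] = 3
x[4] = -2
x[5] = 0

x = [3, 0, -3, 3, -2, 0]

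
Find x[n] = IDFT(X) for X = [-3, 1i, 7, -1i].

x[n] = (1/4) Σ(k=0 to 3) X[k] · e^(2πikn/4)

Computing each x[n]:
x[0] = 1
x[1] = -3
x[2] = 1
x[3] = -2

x = [1, -3, 1, -2]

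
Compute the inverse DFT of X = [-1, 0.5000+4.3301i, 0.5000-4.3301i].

x[n] = (1/3) Σ(k=0 to 2) X[k] · e^(2πikn/3)

Computing each x[n]:
x[0] = 0
x[1] = -3
x[2] = 2

x = [0, -3, 2]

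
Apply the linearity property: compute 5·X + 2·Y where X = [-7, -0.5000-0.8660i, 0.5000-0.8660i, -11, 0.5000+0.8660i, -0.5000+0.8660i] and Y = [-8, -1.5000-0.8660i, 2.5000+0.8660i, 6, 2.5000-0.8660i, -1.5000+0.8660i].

By linearity: DFT(5x + 2y) = 5·DFT(x) + 2·DFT(y)
= 5·[-7, -0.5000-0.8660i, 0.5000-0.8660i, -11, 0.5000+0.8660i, -0.5000+0.8660i] + 2·[-8, -1.5000-0.8660i, 2.5000+0.8660i, 6, 2.5000-0.8660i, -1.5000+0.8660i]

Computing element-wise:
Z[0] = 5·(-7) + 2·(-8) = -51
Z[1] = 5·(-0.5000-0.8660i) + 2·(-1.5000-0.8660i) = -5.5000-6.0620i
Z[2] = 5·(0.5000-0.8660i) + 2·(2.5000+0.8660i) = 7.5000-2.5980i
Z[3] = 5·(-11) + 2·(6) = -43
Z[4] = 5·(0.5000+0.8660i) + 2·(2.5000-0.8660i) = 7.5000+2.5980i
Z[5] = 5·(-0.5000+0.8660i) + 2·(-1.5000+0.8660i) = -5.5000+6.0620i

DFT(5x + 2y) = 5·X + 2·Y = [-51, -5.5000-6.0620i, 7.5000-2.5980i, -43, 7.5000+2.5980i, -5.5000+6.0620i]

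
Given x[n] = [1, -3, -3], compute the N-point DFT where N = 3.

X[k] = Σ(n=0 to 2) x[n] · ω_3^(nk)
where ω_3 = e^(-2πi/3)

Computing each X[k]:
X[0] = -5
X[1] = 4
X[2] = 4

X = [-5, 4, 4]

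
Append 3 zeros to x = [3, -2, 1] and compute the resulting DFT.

Original 3-point DFT: [2, 3.5000+2.5981i, 3.5000-2.5981i]
Zero-padded 6-point DFT provides frequency interpolation.

DFT_6([x, 0, ...]) = [2, 1.5000+0.8660i, 3.5000+2.5981i, 6, 3.5000-2.5981i, 1.5000-0.8660i]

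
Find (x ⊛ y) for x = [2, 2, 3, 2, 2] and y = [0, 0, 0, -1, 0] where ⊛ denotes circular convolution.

(x ⊛ y)[n] = Σ(m=0 to 4) x[m] · y[(n-m) mod 5]

Computing each output sample:
(x ⊛ y)[0] = -3
(x ⊛ y)[1] = -2
(x ⊛ y)[2] = -2
(x ⊛ y)[3] = -2
(x ⊛ y)[4] = -2

x ⊛ y = [-3, -2, -2, -2, -2]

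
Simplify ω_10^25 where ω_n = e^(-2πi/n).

Since ω_10^10 = 1, powers reduce modulo 10.
25 mod 10 = 5
So ω_10^25 = ω_10^5 = e^(-2πi·5/10)

ω_10^25 = ω_10^5 = -1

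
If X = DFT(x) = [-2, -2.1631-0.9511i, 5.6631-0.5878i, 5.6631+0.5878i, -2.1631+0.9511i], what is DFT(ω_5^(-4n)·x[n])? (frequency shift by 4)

Modulation property: DFT(ω_5^(-4n)·x[n]) = X[(k-4) mod 5], so circularly shift X by 4 positions.

X[k-4] = [-2.1631-0.9511i, 5.6631-0.5878i, 5.6631+0.5878i, -2.1631+0.9511i, -2]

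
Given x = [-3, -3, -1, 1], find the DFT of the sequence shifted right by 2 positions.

Time shift by 2: X_shifted[k] = ω_4^(2k) · X[k]
Shifted x = [-1, 1, -3, -3]

DFT(x[n-2]) = [-6, 2-4i, -2, 2+4i]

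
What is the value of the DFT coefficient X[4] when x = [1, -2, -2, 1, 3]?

X[4] = Σ(n=0 to 4) x[n] · ω_5^(4n) where ω_5 = e^(-2πi/5)
= (1)·ω_5^0 + (-2)·ω_5^4 + (-2)·ω_5^8 + (1)·ω_5^12 + (3)·ω_5^16

X[4] = 2.1180-6.5186i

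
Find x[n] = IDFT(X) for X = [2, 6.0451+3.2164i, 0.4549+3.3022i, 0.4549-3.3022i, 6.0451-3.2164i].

x[n] = (1/5) Σ(k=0 to 4) X[k] · e^(2πikn/5)

Computing each x[n]:
x[0] = 3
x[1] = -1
x[2] = -1
x[3] = -2
x[4] = 3

x = [3, -1, -1, -2, 3]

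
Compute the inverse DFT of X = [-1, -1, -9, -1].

x[n] = (1/4) Σ(k=0 to 3) X[k] · e^(2πikn/4)

Computing each x[n]:
x[0] = -3
x[1] = 2
x[2] = -2
x[3] = 2

x = [-3, 2, -2, 2]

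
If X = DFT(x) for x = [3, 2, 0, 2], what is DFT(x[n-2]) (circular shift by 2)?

Time shift by 2: X_shifted[k] = ω_4^(2k) · X[k]
Shifted x = [0, 2, 3, 2]

DFT(x[n-2]) = [7, -3, -1, -3]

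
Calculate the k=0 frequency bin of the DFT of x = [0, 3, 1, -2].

X[0] = Σ(n=0 to 3) x[n] · ω_4^0 = Σ x[n]
= (0) + (3) + (1) + (-2)

X[0] = 2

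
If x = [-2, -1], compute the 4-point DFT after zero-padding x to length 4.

Original 2-point DFT: [-3, -1]
Zero-padded 4-point DFT provides frequency interpolation.

DFT_4([x, 0, ...]) = [-3, -2+1i, -1, -2-1i]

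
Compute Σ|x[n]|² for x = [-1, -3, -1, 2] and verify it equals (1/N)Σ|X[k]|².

Time domain:
Σ|x[n]|² = |-1|² + |-3|² + |-1|² + |2|² = 15.0000

Frequency domain:
(1/4)Σ|X[k]|² = (1/4)(|-3|² + |5i|² + |-1|² + |-5i|²) = (1/4)·60.0000 = 15.0000

Both sides agree, confirming Parseval's theorem.

Σ|x[n]|² = (1/N)Σ|X[k]|² = 15.0000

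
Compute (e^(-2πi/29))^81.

Since ω_29^29 = 1, powers reduce modulo 29.
81 mod 29 = 23
So ω_29^81 = ω_29^23 = e^(-2πi·23/29)

ω_29^81 = ω_29^23 = 0.2675+0.9635i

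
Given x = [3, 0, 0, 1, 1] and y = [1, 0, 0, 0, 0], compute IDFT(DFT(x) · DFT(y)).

(x ⊛ y)[n] = Σ(m=0 to 4) x[m] · y[(n-m) mod 5]

Computing each output sample:
(x ⊛ y)[0] = 3
(x ⊛ y)[1] = 0
(x ⊛ y)[2] = 0
(x ⊛ y)[3] = 1
(x ⊛ y)[4] = 1

x ⊛ y = [3, 0, 0, 1, 1]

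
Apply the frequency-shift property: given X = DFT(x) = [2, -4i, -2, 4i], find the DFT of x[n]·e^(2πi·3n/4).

Modulation property: DFT(ω_4^(-3n)·x[n]) = X[(k-3) mod 4], so circularly shift X by 3 positions.

X[k-3] = [-4i, -2, 4i, 2]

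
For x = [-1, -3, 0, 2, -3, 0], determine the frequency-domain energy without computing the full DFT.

Parseval: Σ|x[n]|² = (1/N)Σ|X[k]|², so Σ|X[k]|² = N·Σ|x[n]|² = 6·23.0000

Σ|X[k]|² = N·Σ|x[n]|² = 6·23.0000 = 138.0000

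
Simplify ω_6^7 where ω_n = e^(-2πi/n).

Since ω_6^6 = 1, powers reduce modulo 6.
7 mod 6 = 1
So ω_6^7 = ω_6^1 = e^(-2πi·1/6)

ω_6^7 = ω_6^1 = 0.5000-0.8660i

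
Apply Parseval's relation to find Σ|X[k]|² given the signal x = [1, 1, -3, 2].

Parseval: Σ|x[n]|² = (1/N)Σ|X[k]|², so Σ|X[k]|² = N·Σ|x[n]|² = 4·15.0000

Σ|X[k]|² = N·Σ|x[n]|² = 4·15.0000 = 60.0000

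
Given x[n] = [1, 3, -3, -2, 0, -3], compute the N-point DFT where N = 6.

X[k] = Σ(n=0 to 5) x[n] · ω_6^(nk)
where ω_6 = e^(-2πi/6)

Computing each X[k]:
X[0] = -4
X[1] = 4.5000-2.5981i
X[2] = 0.5000-7.7942i
X[3] = 0
X[4] = 0.5000+7.7942i
X[5] = 4.5000+2.5981i

X = [-4, 4.5000-2.5981i, 0.5000-7.7942i, 0, 0.5000+7.7942i, 4.5000+2.5981i]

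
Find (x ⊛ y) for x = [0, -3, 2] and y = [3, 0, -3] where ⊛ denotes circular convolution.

(x ⊛ y)[n] = Σ(m=0 to 2) x[m] · y[(n-m) mod 3]

Computing each output sample:
(x ⊛ y)[0] = 9
(x ⊛ y)[1] = -15
(x ⊛ y)[2] = 6

x ⊛ y = [9, -15, 6]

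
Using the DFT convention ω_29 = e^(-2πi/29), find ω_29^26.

ω_29^26 = e^(-2πi·26/29)
= cos(-2π·26/29) + i·sin(-2π·26/29)
= cos(-52π/29) + i·sin(-52π/29)

ω_29^26 = cos(-52π/29) + i·sin(-52π/29) = 0.7961+0.6052i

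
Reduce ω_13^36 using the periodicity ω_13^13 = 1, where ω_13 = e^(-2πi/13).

Since ω_13^13 = 1, powers reduce modulo 13.
36 mod 13 = 10
So ω_13^36 = ω_13^10 = e^(-2πi·10/13)

ω_13^36 = ω_13^10 = 0.1205+0.9927i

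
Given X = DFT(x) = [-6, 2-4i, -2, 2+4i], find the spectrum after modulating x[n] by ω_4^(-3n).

Modulation property: DFT(ω_4^(-3n)·x[n]) = X[(k-3) mod 4], so circularly shift X by 3 positions.

X[k-3] = [2-4i, -2, 2+4i, -6]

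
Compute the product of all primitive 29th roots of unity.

The primitive 29th roots of unity are ω_29^k for k coprime to 29: k ∈ {1, 2, 3, 4, 5, 6, 7, 8, 9, 10, 11, 12, 13, 14, 15, 16, 17, 18, 19, 20, 21, 22, 23, 24, 25, 26, 27, 28}
Their product equals the constant term of the cyclotomic polynomial Φ_29(x) up to sign.
For n ≥ 3, the product of all primitive nth roots of unity is 1. (For n=1 it is 1; for n=2 it is -1.)

1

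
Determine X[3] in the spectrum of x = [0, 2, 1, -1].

X[3] = Σ(n=0 to 3) x[n] · ω_4^(3n) where ω_4 = e^(-2πi/4)
= (0)·ω_4^0 + (2)·ω_4^3 + (1)·ω_4^6 + (-1)·ω_4^9

X[3] = -1+3i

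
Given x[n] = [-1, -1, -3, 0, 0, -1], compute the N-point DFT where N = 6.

X[k] = Σ(n=0 to 5) x[n] · ω_6^(nk)
where ω_6 = e^(-2πi/6)

Computing each X[k]:
X[0] = -6
X[1] = -0.5000+2.5981i
X[2] = 1.5000-2.5981i
X[3] = -2
X[4] = 1.5000+2.5981i
X[5] = -0.5000-2.5981i

X = [-6, -0.5000+2.5981i, 1.5000-2.5981i, -2, 1.5000+2.5981i, -0.5000-2.5981i]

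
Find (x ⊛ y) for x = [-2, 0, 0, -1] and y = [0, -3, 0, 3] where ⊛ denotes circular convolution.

(x ⊛ y)[n] = Σ(m=0 to 3) x[m] · y[(n-m) mod 4]

Computing each output sample:
(x ⊛ y)[0] = 3
(x ⊛ y)[1] = 6
(x ⊛ y)[2] = -3
(x ⊛ y)[3] = -6

x ⊛ y = [3, 6, -3, -6]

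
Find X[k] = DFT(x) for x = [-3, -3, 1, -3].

X[k] = Σ(n=0 to 3) x[n] · ω_4^(nk)
where ω_4 = e^(-2πi/4)

Computing each X[k]:
X[0] = -8
X[1] = -4
X[2] = 4
X[3] = -4

X = [-8, -4, 4, -4]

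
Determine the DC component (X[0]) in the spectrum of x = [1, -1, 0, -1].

X[0] = Σ(n=0 to 3) x[n] · ω_4^0 = Σ x[n]
= (1) + (-1) + (0) + (-1)

X[0] = -1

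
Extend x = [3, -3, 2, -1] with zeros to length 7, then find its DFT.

Original 4-point DFT: [1, 1+2i, 9, 1-2i]
Zero-padded 7-point DFT provides frequency interpolation.

DFT_7([x, 0, ...]) = [1, 1.5855+0.8295i, 1.2421+3.0107i, 7.1724+3.8402i, 7.1724-3.8402i, 1.2421-3.0107i, 1.5855-0.8295i]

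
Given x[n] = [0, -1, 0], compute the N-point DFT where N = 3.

X[k] = Σ(n=0 to 2) x[n] · ω_3^(nk)
where ω_3 = e^(-2πi/3)

Computing each X[k]:
X[0] = -1
X[1] = 0.5000+0.8660i
X[2] = 0.5000-0.8660i

X = [-1, 0.5000+0.8660i, 0.5000-0.8660i]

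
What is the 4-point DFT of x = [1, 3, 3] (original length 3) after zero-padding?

Original 3-point DFT: [7, -2, -2]
Zero-padded 4-point DFT provides frequency interpolation.

DFT_4([x, 0, ...]) = [7, -2-3i, 1, -2+3i]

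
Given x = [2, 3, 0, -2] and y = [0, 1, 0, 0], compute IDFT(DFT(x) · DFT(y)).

(x ⊛ y)[n] = Σ(m=0 to 3) x[m] · y[(n-m) mod 4]

Computing each output sample:
(x ⊛ y)[0] = -2
(x ⊛ y)[1] = 2
(x ⊛ y)[2] = 3
(x ⊛ y)[3] = 0

x ⊛ y = [-2, 2, 3, 0]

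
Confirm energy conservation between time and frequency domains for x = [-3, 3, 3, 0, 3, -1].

Time domain:
Σ|x[n]|² = |-3|² + |3|² + |3|² + |0|² + |3|² + |-1|² = 37.0000

Frequency domain:
(1/6)Σ|X[k]|² = (1/6)(|5|² + |-5.0000-3.4641i|² + |-7.0000-3.4641i|² + |1|² + |-7.0000+3.4641i|² + |-5.0000+3.4641i|²) = (1/6)·222.0000 = 37.0000

Both sides agree, confirming Parseval's theorem.

Σ|x[n]|² = (1/N)Σ|X[k]|² = 37.0000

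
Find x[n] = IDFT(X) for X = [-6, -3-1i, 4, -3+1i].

x[n] = (1/4) Σ(k=0 to 3) X[k] · e^(2πikn/4)

Computing each x[n]:
x[0] = -2
x[1] = -2
x[2] = 1
x[3] = -3

x = [-2, -2, 1, -3]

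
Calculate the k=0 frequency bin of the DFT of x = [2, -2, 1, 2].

X[0] = Σ(n=0 to 3) x[n] · ω_4^0 = Σ x[n]
= (2) + (-2) + (1) + (2)

X[0] = 3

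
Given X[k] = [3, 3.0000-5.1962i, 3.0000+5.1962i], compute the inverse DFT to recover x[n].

x[n] = (1/3) Σ(k=0 to 2) X[k] · e^(2πikn/3)

Computing each x[n]:
x[0] = 3
x[1] = 3
x[2] = -3

x = [3, 3, -3]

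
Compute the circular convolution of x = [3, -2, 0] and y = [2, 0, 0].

(x ⊛ y)[n] = Σ(m=0 to 2) x[m] · y[(n-m) mod 3]

Computing each output sample:
(x ⊛ y)[0] = 6
(x ⊛ y)[1] = -4
(x ⊛ y)[2] = 0

x ⊛ y = [6, -4, 0]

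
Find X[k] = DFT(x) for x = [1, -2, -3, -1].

X[k] = Σ(n=0 to 3) x[n] · ω_4^(nk)
where ω_4 = e^(-2πi/4)

Computing each X[k]:
X[0] = -5
X[1] = 4+1i
X[2] = 1
X[3] = 4-1i

X = [-5, 4+1i, 1, 4-1i]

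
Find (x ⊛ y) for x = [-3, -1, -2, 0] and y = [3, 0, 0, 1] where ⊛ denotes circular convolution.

(x ⊛ y)[n] = Σ(m=0 to 3) x[m] · y[(n-m) mod 4]

Computing each output sample:
(x ⊛ y)[0] = -10
(x ⊛ y)[1] = -5
(x ⊛ y)[2] = -6
(x ⊛ y)[3] = -3

x ⊛ y = [-10, -5, -6, -3]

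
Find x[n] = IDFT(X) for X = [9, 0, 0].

x[n] = (1/3) Σ(k=0 to 2) X[k] · e^(2πikn/3)

Computing each x[n]:
x[0] = 3
x[1] = 3
x[2] = 3

x = [3, 3, 3]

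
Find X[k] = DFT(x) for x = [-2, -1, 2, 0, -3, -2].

X[k] = Σ(n=0 to 5) x[n] · ω_6^(nk)
where ω_6 = e^(-2πi/6)

Computing each X[k]:
X[0] = -6
X[1] = -3.0000-5.1962i
X[2] = 3.4641i
X[3] = 0
X[4] = -3.4641i
X[5] = -3.0000+5.1962i

X = [-6, -3.0000-5.1962i, 3.4641i, 0, -3.4641i, -3.0000+5.1962i]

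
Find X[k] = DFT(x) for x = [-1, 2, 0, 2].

X[k] = Σ(n=0 to 3) x[n] · ω_4^(nk)
where ω_4 = e^(-2πi/4)

Computing each X[k]:
X[0] = 3
X[1] = -1
X[2] = -5
X[3] = -1

X = [3, -1, -5, -1]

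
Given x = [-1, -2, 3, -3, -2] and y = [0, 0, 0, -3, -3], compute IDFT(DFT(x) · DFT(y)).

(x ⊛ y)[n] = Σ(m=0 to 4) x[m] · y[(n-m) mod 5]

Computing each output sample:
(x ⊛ y)[0] = -3
(x ⊛ y)[1] = 0
(x ⊛ y)[2] = 15
(x ⊛ y)[3] = 9
(x ⊛ y)[4] = 9

x ⊛ y = [-3, 0, 15, 9, 9]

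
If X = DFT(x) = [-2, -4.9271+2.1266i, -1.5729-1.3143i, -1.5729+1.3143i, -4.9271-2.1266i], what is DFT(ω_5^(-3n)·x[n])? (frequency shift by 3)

Modulation property: DFT(ω_5^(-3n)·x[n]) = X[(k-3) mod 5], so circularly shift X by 3 positions.

X[k-3] = [-1.5729-1.3143i, -1.5729+1.3143i, -4.9271-2.1266i, -2, -4.9271+2.1266i]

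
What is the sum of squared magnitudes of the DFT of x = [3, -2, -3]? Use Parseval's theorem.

Parseval: Σ|x[n]|² = (1/N)Σ|X[k]|², so Σ|X[k]|² = N·Σ|x[n]|² = 3·22.0000

Σ|X[k]|² = N·Σ|x[n]|² = 3·22.0000 = 66.0000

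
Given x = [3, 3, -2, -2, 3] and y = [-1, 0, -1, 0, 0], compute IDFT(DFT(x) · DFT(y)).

(x ⊛ y)[n] = Σ(m=0 to 4) x[m] · y[(n-m) mod 5]

Computing each output sample:
(x ⊛ y)[0] = -1
(x ⊛ y)[1] = -6
(x ⊛ y)[2] = -1
(x ⊛ y)[3] = -1
(x ⊛ y)[4] = -1

x ⊛ y = [-1, -6, -1, -1, -1]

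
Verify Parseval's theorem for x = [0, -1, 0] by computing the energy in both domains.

Time domain:
Σ|x[n]|² = |0|² + |-1|² + |0|² = 1.0000

Frequency domain:
(1/3)Σ|X[k]|² = (1/3)(|-1|² + |0.5000+0.8660i|² + |0.5000-0.8660i|²) = (1/3)·3.0000 = 1.0000

Both sides agree, confirming Parseval's theorem.

Σ|x[n]|² = (1/N)Σ|X[k]|² = 1.0000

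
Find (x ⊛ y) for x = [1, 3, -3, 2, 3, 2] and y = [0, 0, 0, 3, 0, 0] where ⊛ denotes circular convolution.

(x ⊛ y)[n] = Σ(m=0 to 5) x[m] · y[(n-m) mod 6]

Computing each output sample:
(x ⊛ y)[0] = 6
(x ⊛ y)[1] = 9
(x ⊛ y)[2] = 6
(x ⊛ y)[3] = 3
(x ⊛ y)[4] = 9
(x ⊛ y)[5] = -9

x ⊛ y = [6, 9, 6, 3, 9, -9]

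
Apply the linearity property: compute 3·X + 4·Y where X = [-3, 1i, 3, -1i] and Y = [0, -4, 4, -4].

By linearity: DFT(3x + 4y) = 3·DFT(x) + 4·DFT(y)
= 3·[-3, 1i, 3, -1i] + 4·[0, -4, 4, -4]

Computing element-wise:
Z[0] = 3·(-3) + 4·(0) = -9
Z[1] = 3·(1i) + 4·(-4) = -16+3i
Z[2] = 3·(3) + 4·(4) = 25
Z[3] = 3·(-1i) + 4·(-4) = -16-3i

DFT(3x + 4y) = 3·X + 4·Y = [-9, -16+3i, 25, -16-3i]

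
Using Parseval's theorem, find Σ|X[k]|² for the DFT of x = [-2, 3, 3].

Parseval: Σ|x[n]|² = (1/N)Σ|X[k]|², so Σ|X[k]|² = N·Σ|x[n]|² = 3·22.0000

Σ|X[k]|² = N·Σ|x[n]|² = 3·22.0000 = 66.0000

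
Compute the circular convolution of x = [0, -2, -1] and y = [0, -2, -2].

(x ⊛ y)[n] = Σ(m=0 to 2) x[m] · y[(n-m) mod 3]

Computing each output sample:
(x ⊛ y)[0] = 6
(x ⊛ y)[1] = 2
(x ⊛ y)[2] = 4

x ⊛ y = [6, 2, 4]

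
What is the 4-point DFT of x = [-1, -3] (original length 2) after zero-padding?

Original 2-point DFT: [-4, 2]
Zero-padded 4-point DFT provides frequency interpolation.

DFT_4([x, 0, ...]) = [-4, -1+3i, 2, -1-3i]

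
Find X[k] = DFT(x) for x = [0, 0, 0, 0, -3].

X[k] = Σ(n=0 to 4) x[n] · ω_5^(nk)
where ω_5 = e^(-2πi/5)

Computing each X[k]:
X[0] = -3
X[1] = -0.9271-2.8532i
X[2] = 2.4271-1.7634i
X[3] = 2.4271+1.7634i
X[4] = -0.9271+2.8532i

X = [-3, -0.9271-2.8532i, 2.4271-1.7634i, 2.4271+1.7634i, -0.9271+2.8532i]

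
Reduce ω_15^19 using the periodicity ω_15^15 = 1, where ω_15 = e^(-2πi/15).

Since ω_15^15 = 1, powers reduce modulo 15.
19 mod 15 = 4
So ω_15^19 = ω_15^4 = e^(-2πi·4/15)

ω_15^19 = ω_15^4 = -0.1045-0.9945i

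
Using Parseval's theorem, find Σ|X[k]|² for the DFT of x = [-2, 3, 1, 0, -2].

Parseval: Σ|x[n]|² = (1/N)Σ|X[k]|², so Σ|X[k]|² = N·Σ|x[n]|² = 5·18.0000

Σ|X[k]|² = N·Σ|x[n]|² = 5·18.0000 = 90.0000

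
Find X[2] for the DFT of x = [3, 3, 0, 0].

X[2] = Σ(n=0 to 3) x[n] · ω_4^(2n) where ω_4 = e^(-2πi/4)
= (3)·ω_4^0 + (3)·ω_4^2 + (0)·ω_4^4 + (0)·ω_4^6

X[2] = 0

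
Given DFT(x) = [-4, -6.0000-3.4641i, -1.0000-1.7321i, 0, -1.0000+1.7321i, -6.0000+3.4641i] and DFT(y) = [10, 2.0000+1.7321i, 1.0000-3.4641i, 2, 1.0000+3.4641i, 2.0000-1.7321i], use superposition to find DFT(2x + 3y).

By linearity: DFT(2x + 3y) = 2·DFT(x) + 3·DFT(y)
= 2·[-4, -6.0000-3.4641i, -1.0000-1.7321i, 0, -1.0000+1.7321i, -6.0000+3.4641i] + 3·[10, 2.0000+1.7321i, 1.0000-3.4641i, 2, 1.0000+3.4641i, 2.0000-1.7321i]

Computing element-wise:
Z[0] = 2·(-4) + 3·(10) = 22
Z[1] = 2·(-6.0000-3.4641i) + 3·(2.0000+1.7321i) = -6.0000-1.7319i
Z[2] = 2·(-1.0000-1.7321i) + 3·(1.0000-3.4641i) = 1.0000-13.8565i
Z[3] = 2·(0) + 3·(2) = 6
Z[4] = 2·(-1.0000+1.7321i) + 3·(1.0000+3.4641i) = 1.0000+13.8565i
Z[5] = 2·(-6.0000+3.4641i) + 3·(2.0000-1.7321i) = -6.0000+1.7319i

DFT(2x + 3y) = 2·X + 3·Y = [22, -6.0000-1.7319i, 1.0000-13.8565i, 6, 1.0000+13.8565i, -6.0000+1.7319i]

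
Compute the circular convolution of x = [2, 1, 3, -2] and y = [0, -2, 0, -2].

(x ⊛ y)[n] = Σ(m=0 to 3) x[m] · y[(n-m) mod 4]

Computing each output sample:
(x ⊛ y)[0] = 2
(x ⊛ y)[1] = -10
(x ⊛ y)[2] = 2
(x ⊛ y)[3] = -10

x ⊛ y = [2, -10, 2, -10]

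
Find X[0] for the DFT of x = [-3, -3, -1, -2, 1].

X[0] = Σ(n=0 to 4) x[n] · ω_5^0 = Σ x[n]
= (-3) + (-3) + (-1) + (-2) + (1)

X[0] = -8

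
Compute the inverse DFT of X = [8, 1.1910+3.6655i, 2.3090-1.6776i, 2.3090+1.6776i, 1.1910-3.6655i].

x[n] = (1/5) Σ(k=0 to 4) X[k] · e^(2πikn/5)

Computing each x[n]:
x[0] = 3
x[1] = 0
x[2] = 0
x[3] = 3
x[4] = 2

x = [3, 0, 0, 3, 2]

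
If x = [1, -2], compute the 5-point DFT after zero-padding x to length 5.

Original 2-point DFT: [-1, 3]
Zero-padded 5-point DFT provides frequency interpolation.

DFT_5([x, 0, ...]) = [-1, 0.3820+1.9021i, 2.6180+1.1756i, 2.6180-1.1756i, 0.3820-1.9021i]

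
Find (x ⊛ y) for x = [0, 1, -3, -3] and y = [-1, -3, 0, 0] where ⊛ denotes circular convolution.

(x ⊛ y)[n] = Σ(m=0 to 3) x[m] · y[(n-m) mod 4]

Computing each output sample:
(x ⊛ y)[0] = 9
(x ⊛ y)[1] = -1
(x ⊛ y)[2] = 0
(x ⊛ y)[3] = 12

x ⊛ y = [9, -1, 0, 12]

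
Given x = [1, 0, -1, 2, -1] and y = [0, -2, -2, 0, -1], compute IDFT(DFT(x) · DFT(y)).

(x ⊛ y)[n] = Σ(m=0 to 4) x[m] · y[(n-m) mod 5]

Computing each output sample:
(x ⊛ y)[0] = -2
(x ⊛ y)[1] = 1
(x ⊛ y)[2] = -4
(x ⊛ y)[3] = 3
(x ⊛ y)[4] = -3

x ⊛ y = [-2, 1, -4, 3, -3]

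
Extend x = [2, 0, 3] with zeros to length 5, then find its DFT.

Original 3-point DFT: [5, 0.5000+2.5981i, 0.5000-2.5981i]
Zero-padded 5-point DFT provides frequency interpolation.

DFT_5([x, 0, ...]) = [5, -0.4271-1.7634i, 2.9271+2.8532i, 2.9271-2.8532i, -0.4271+1.7634i]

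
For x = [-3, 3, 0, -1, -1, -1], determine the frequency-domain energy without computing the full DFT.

Parseval: Σ|x[n]|² = (1/N)Σ|X[k]|², so Σ|X[k]|² = N·Σ|x[n]|² = 6·21.0000

Σ|X[k]|² = N·Σ|x[n]|² = 6·21.0000 = 126.0000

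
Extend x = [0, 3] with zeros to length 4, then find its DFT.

Original 2-point DFT: [3, -3]
Zero-padded 4-point DFT provides frequency interpolation.

DFT_4([x, 0, ...]) = [3, -3i, -3, 3i]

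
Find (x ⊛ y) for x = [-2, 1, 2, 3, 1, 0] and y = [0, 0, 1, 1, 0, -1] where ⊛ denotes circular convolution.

(x ⊛ y)[n] = Σ(m=0 to 5) x[m] · y[(n-m) mod 6]

Computing each output sample:
(x ⊛ y)[0] = 3
(x ⊛ y)[1] = -1
(x ⊛ y)[2] = -5
(x ⊛ y)[3] = -2
(x ⊛ y)[4] = 3
(x ⊛ y)[5] = 7

x ⊛ y = [3, -1, -5, -2, 3, 7]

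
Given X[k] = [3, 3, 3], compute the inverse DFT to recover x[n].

x[n] = (1/3) Σ(k=0 to 2) X[k] · e^(2πikn/3)

Computing each x[n]:
x[0] = 3
x[1] = 0
x[2] = 0

x = [3, 0, 0]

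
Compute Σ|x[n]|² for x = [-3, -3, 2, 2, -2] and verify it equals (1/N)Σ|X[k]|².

Time domain:
Σ|x[n]|² = |-3|² + |-3|² + |2|² + |2|² + |-2|² = 30.0000

Frequency domain:
(1/5)Σ|X[k]|² = (1/5)(|-4|² + |-7.7812+0.9511i|² + |2.2812+0.5878i|² + |2.2812-0.5878i|² + |-7.7812-0.9511i|²) = (1/5)·150.0000 = 30.0000

Both sides agree, confirming Parseval's theorem.

Σ|x[n]|² = (1/N)Σ|X[k]|² = 30.0000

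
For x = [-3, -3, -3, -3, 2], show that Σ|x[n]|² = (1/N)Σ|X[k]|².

Time domain:
Σ|x[n]|² = |-3|² + |-3|² + |-3|² + |-3|² + |2|² = 40.0000

Frequency domain:
(1/5)Σ|X[k]|² = (1/5)(|-10|² + |1.5451+4.7553i|² + |-4.0451+2.9389i|² + |-4.0451-2.9389i|² + |1.5451-4.7553i|²) = (1/5)·200.0000 = 40.0000

Both sides agree, confirming Parseval's theorem.

Σ|x[n]|² = (1/N)Σ|X[k]|² = 40.0000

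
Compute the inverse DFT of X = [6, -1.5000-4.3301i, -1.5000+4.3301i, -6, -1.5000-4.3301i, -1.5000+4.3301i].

x[n] = (1/6) Σ(k=0 to 5) X[k] · e^(2πikn/6)

Computing each x[n]:
x[0] = -1
x[1] = 2
x[2] = 3
x[3] = 2
x[4] = -2
x[5] = 2

x = [-1, 2, 3, 2, -2, 2]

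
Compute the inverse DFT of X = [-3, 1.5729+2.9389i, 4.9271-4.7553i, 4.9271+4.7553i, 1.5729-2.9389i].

x[n] = (1/5) Σ(k=0 to 4) X[k] · e^(2πikn/5)

Computing each x[n]:
x[0] = 2
x[1] = -2
x[2] = -3
x[3] = 2
x[4] = -2

x = [2, -2, -3, 2, -2]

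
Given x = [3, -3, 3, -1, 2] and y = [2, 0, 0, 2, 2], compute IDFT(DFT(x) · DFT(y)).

(x ⊛ y)[n] = Σ(m=0 to 4) x[m] · y[(n-m) mod 5]

Computing each output sample:
(x ⊛ y)[0] = 6
(x ⊛ y)[1] = -2
(x ⊛ y)[2] = 8
(x ⊛ y)[3] = 8
(x ⊛ y)[4] = 4

x ⊛ y = [6, -2, 8, 8, 4]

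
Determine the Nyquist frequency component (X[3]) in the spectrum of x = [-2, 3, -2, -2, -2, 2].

X[3] = Σ(n=0 to 5) x[n] · ω_6^(3n) where ω_6 = e^(-2πi/6)
= (-2)·ω_6^0 + (3)·ω_6^3 + (-2)·ω_6^6 + (-2)·ω_6^9 + (-2)·ω_6^12 + (2)·ω_6^15

X[3] = -9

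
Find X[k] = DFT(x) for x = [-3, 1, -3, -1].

X[k] = Σ(n=0 to 3) x[n] · ω_4^(nk)
where ω_4 = e^(-2πi/4)

Computing each X[k]:
X[0] = -6
X[1] = -2i
X[2] = -6
X[3] = 2i

X = [-6, -2i, -6, 2i]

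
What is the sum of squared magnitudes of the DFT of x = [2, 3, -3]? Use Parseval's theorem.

Parseval: Σ|x[n]|² = (1/N)Σ|X[k]|², so Σ|X[k]|² = N·Σ|x[n]|² = 3·22.0000

Σ|X[k]|² = N·Σ|x[n]|² = 3·22.0000 = 66.0000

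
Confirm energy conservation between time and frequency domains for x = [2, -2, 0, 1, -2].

Time domain:
Σ|x[n]|² = |2|² + |-2|² + |0|² + |1|² + |-2|² = 13.0000

Frequency domain:
(1/5)Σ|X[k]|² = (1/5)(|-1|² + |-0.0451+0.5878i|² + |5.5451-0.9511i|² + |5.5451+0.9511i|² + |-0.0451-0.5878i|²) = (1/5)·65.0000 = 13.0000

Both sides agree, confirming Parseval's theorem.

Σ|x[n]|² = (1/N)Σ|X[k]|² = 13.0000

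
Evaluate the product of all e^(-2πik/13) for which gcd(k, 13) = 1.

The primitive 13th roots of unity are ω_13^k for k coprime to 13: k ∈ {1, 2, 3, 4, 5, 6, 7, 8, 9, 10, 11, 12}
Their product equals the constant term of the cyclotomic polynomial Φ_13(x) up to sign.
For n ≥ 3, the product of all primitive nth roots of unity is 1. (For n=1 it is 1; for n=2 it is -1.)

1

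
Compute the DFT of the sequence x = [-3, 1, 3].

X[k] = Σ(n=0 to 2) x[n] · ω_3^(nk)
where ω_3 = e^(-2πi/3)

Computing each X[k]:
X[0] = 1
X[1] = -5.0000+1.7321i
X[2] = -5.0000-1.7321i

X = [1, -5.0000+1.7321i, -5.0000-1.7321i]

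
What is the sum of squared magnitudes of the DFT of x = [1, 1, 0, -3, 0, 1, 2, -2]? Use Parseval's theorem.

Parseval: Σ|x[n]|² = (1/N)Σ|X[k]|², so Σ|X[k]|² = N·Σ|x[n]|² = 8·20.0000

Σ|X[k]|² = N·Σ|x[n]|² = 8·20.0000 = 160.0000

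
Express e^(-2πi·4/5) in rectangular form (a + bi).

ω_5^4 = e^(-2πi·4/5)
= cos(-2π·4/5) + i·sin(-2π·4/5)
= cos(-8π/5) + i·sin(-8π/5)

ω_5^4 = cos(-8π/5) + i·sin(-8π/5) = 0.3090+0.9511i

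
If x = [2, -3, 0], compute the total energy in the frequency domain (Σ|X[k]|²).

Parseval: Σ|x[n]|² = (1/N)Σ|X[k]|², so Σ|X[k]|² = N·Σ|x[n]|² = 3·13.0000

Σ|X[k]|² = N·Σ|x[n]|² = 3·13.0000 = 39.0000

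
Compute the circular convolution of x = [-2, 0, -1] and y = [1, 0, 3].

(x ⊛ y)[n] = Σ(m=0 to 2) x[m] · y[(n-m) mod 3]

Computing each output sample:
(x ⊛ y)[0] = -2
(x ⊛ y)[1] = -3
(x ⊛ y)[2] = -7

x ⊛ y = [-2, -3, -7]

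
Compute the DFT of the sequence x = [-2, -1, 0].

X[k] = Σ(n=0 to 2) x[n] · ω_3^(nk)
where ω_3 = e^(-2πi/3)

Computing each X[k]:
X[0] = -3
X[1] = -1.5000+0.8660i
X[2] = -1.5000-0.8660i

X = [-3, -1.5000+0.8660i, -1.5000-0.8660i]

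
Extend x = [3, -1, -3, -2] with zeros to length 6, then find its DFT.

Original 4-point DFT: [-3, 6-1i, 3, 6+1i]
Zero-padded 6-point DFT provides frequency interpolation.

DFT_6([x, 0, ...]) = [-3, 6.0000+3.4641i, 3.0000-1.7321i, 3, 3.0000+1.7321i, 6.0000-3.4641i]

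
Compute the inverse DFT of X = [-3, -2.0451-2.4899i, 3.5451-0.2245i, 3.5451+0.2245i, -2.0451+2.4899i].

x[n] = (1/5) Σ(k=0 to 4) X[k] · e^(2πikn/5)

Computing each x[n]:
x[0] = 0
x[1] = -1
x[2] = 1
x[3] = 0
x[4] = -3

x = [0, -1, 1, 0, -3]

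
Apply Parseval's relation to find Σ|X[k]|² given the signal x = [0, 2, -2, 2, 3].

Parseval: Σ|x[n]|² = (1/N)Σ|X[k]|², so Σ|X[k]|² = N·Σ|x[n]|² = 5·21.0000

Σ|X[k]|² = N·Σ|x[n]|² = 5·21.0000 = 105.0000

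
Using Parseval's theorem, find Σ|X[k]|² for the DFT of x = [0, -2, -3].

Parseval: Σ|x[n]|² = (1/N)Σ|X[k]|², so Σ|X[k]|² = N·Σ|x[n]|² = 3·13.0000

Σ|X[k]|² = N·Σ|x[n]|² = 3·13.0000 = 39.0000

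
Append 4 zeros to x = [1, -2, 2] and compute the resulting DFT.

Original 3-point DFT: [1, 1.0000+3.4641i, 1.0000-3.4641i]
Zero-padded 7-point DFT provides frequency interpolation.

DFT_7([x, 0, ...]) = [1, -0.6920-0.3862i, -0.3569+2.8176i, 4.0489+2.4314i, 4.0489-2.4314i, -0.3569-2.8176i, -0.6920+0.3862i]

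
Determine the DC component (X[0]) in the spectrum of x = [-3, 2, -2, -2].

X[0] = Σ(n=0 to 3) x[n] · ω_4^0 = Σ x[n]
= (-3) + (2) + (-2) + (-2)

X[0] = -5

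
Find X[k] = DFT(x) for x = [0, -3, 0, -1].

X[k] = Σ(n=0 to 3) x[n] · ω_4^(nk)
where ω_4 = e^(-2πi/4)

Computing each X[k]:
X[0] = -4
X[1] = 2i
X[2] = 4
X[3] = -2i

X = [-4, 2i, 4, -2i]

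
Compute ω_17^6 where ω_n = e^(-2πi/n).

ω_17^6 = e^(-2πi·6/17)
= cos(-2π·6/17) + i·sin(-2π·6/17)
= cos(-12π/17) + i·sin(-12π/17)

ω_17^6 = cos(-12π/17) + i·sin(-12π/17) = -0.6026-0.7980i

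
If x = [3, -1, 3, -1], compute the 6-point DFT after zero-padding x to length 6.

Original 4-point DFT: [4, 0, 8, 0]
Zero-padded 6-point DFT provides frequency interpolation.

DFT_6([x, 0, ...]) = [4, 2.0000-1.7321i, 1.0000+3.4641i, 8, 1.0000-3.4641i, 2.0000+1.7321i]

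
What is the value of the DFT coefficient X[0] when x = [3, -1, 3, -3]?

X[0] = Σ(n=0 to 3) x[n] · ω_4^0 = Σ x[n]
= (3) + (-1) + (3) + (-3)

X[0] = 2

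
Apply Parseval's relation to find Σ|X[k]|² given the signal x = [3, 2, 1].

Parseval: Σ|x[n]|² = (1/N)Σ|X[k]|², so Σ|X[k]|² = N·Σ|x[n]|² = 3·14.0000

Σ|X[k]|² = N·Σ|x[n]|² = 3·14.0000 = 42.0000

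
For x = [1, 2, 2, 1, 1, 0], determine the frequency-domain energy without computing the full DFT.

Parseval: Σ|x[n]|² = (1/N)Σ|X[k]|², so Σ|X[k]|² = N·Σ|x[n]|² = 6·11.0000

Σ|X[k]|² = N·Σ|x[n]|² = 6·11.0000 = 66.0000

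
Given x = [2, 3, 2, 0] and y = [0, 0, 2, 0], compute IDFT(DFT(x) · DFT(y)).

(x ⊛ y)[n] = Σ(m=0 to 3) x[m] · y[(n-m) mod 4]

Computing each output sample:
(x ⊛ y)[0] = 4
(x ⊛ y)[1] = 0
(x ⊛ y)[2] = 4
(x ⊛ y)[3] = 6

x ⊛ y = [4, 0, 4, 6]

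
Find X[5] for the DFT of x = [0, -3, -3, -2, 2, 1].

X[5] = Σ(n=0 to 5) x[n] · ω_6^(5n) where ω_6 = e^(-2πi/6)
= (0)·ω_6^0 + (-3)·ω_6^5 + (-3)·ω_6^10 + (-2)·ω_6^15 + (2)·ω_6^20 + (1)·ω_6^25

X[5] = 1.5000-7.7942i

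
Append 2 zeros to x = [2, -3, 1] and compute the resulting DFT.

Original 3-point DFT: [0, 3.0000+3.4641i, 3.0000-3.4641i]
Zero-padded 5-point DFT provides frequency interpolation.

DFT_5([x, 0, ...]) = [0, 0.2639+2.2654i, 4.7361+2.7144i, 4.7361-2.7144i, 0.2639-2.2654i]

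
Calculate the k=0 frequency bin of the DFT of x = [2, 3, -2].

X[0] = Σ(n=0 to 2) x[n] · ω_3^0 = Σ x[n]
= (2) + (3) + (-2)

X[0] = 3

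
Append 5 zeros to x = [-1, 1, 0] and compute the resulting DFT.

Original 3-point DFT: [0, -1.5000-0.8660i, -1.5000+0.8660i]
Zero-padded 8-point DFT provides frequency interpolation.

DFT_8([x, 0, ...]) = [0, -0.2929-0.7071i, -1-1i, -1.7071-0.7071i, -2, -1.7071+0.7071i, -1+1i, -0.2929+0.7071i]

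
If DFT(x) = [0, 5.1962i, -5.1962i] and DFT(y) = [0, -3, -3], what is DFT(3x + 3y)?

By linearity: DFT(3x + 3y) = 3·DFT(x) + 3·DFT(y)
= 3·[0, 5.1962i, -5.1962i] + 3·[0, -3, -3]

Computing element-wise:
Z[0] = 3·(0) + 3·(0) = 0
Z[1] = 3·(5.1962i) + 3·(-3) = -9.0000+15.5886i
Z[2] = 3·(-5.1962i) + 3·(-3) = -9.0000-15.5886i

DFT(3x + 3y) = 3·X + 3·Y = [0, -9.0000+15.5886i, -9.0000-15.5886i]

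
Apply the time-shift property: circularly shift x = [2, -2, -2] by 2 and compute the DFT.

Time shift by 2: X_shifted[k] = ω_3^(2k) · X[k]
Shifted x = [-2, -2, 2]

DFT(x[n-2]) = [-2, -2.0000+3.4641i, -2.0000-3.4641i]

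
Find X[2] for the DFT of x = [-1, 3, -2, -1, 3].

X[2] = Σ(n=0 to 4) x[n] · ω_5^(2n) where ω_5 = e^(-2πi/5)
= (-1)·ω_5^0 + (3)·ω_5^2 + (-2)·ω_5^4 + (-1)·ω_5^6 + (3)·ω_5^8

X[2] = -6.7812-0.9511i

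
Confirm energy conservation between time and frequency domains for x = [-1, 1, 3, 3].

Time domain:
Σ|x[n]|² = |-1|² + |1|² + |3|² + |3|² = 20.0000

Frequency domain:
(1/4)Σ|X[k]|² = (1/4)(|6|² + |-4+2i|² + |-2|² + |-4-2i|²) = (1/4)·80.0000 = 20.0000

Both sides agree, confirming Parseval's theorem.

Σ|x[n]|² = (1/N)Σ|X[k]|² = 20.0000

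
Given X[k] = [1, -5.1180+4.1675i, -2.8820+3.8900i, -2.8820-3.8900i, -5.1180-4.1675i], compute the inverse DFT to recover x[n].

x[n] = (1/5) Σ(k=0 to 4) X[k] · e^(2πikn/5)

Computing each x[n]:
x[0] = -3
x[1] = -2
x[2] = 2
x[3] = 1
x[4] = 3

x = [-3, -2, 2, 1, 3]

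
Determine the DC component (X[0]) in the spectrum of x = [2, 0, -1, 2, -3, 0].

X[0] = Σ(n=0 to 5) x[n] · ω_6^0 = Σ x[n]
= (2) + (0) + (-1) + (2) + (-3) + (0)

X[0] = 0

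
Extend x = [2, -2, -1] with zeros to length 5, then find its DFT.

Original 3-point DFT: [-1, 3.5000+0.8660i, 3.5000-0.8660i]
Zero-padded 5-point DFT provides frequency interpolation.

DFT_5([x, 0, ...]) = [-1, 2.1910+2.4899i, 3.3090+0.2245i, 3.3090-0.2245i, 2.1910-2.4899i]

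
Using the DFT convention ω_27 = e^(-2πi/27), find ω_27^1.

ω_27^1 = e^(-2πi·1/27)
= cos(-2π·1/27) + i·sin(-2π·1/27)
= cos(-2π/27) + i·sin(-2π/27)

ω_27^1 = cos(-2π/27) + i·sin(-2π/27) = 0.9730-0.2306i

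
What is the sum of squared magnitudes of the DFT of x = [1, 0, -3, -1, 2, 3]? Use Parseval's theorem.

Parseval: Σ|x[n]|² = (1/N)Σ|X[k]|², so Σ|X[k]|² = N·Σ|x[n]|² = 6·24.0000

Σ|X[k]|² = N·Σ|x[n]|² = 6·24.0000 = 144.0000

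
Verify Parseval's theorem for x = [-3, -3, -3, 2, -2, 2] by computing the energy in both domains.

Time domain:
Σ|x[n]|² = |-3|² + |-3|² + |-3|² + |2|² + |-2|² + |2|² = 39.0000

Frequency domain:
(1/6)Σ|X[k]|² = (1/6)(|-7|² + |-3.0000+5.1962i|² + |2.0000+3.4641i|² + |-9|² + |2.0000-3.4641i|² + |-3.0000-5.1962i|²) = (1/6)·234.0000 = 39.0000

Both sides agree, confirming Parseval's theorem.

Σ|x[n]|² = (1/N)Σ|X[k]|² = 39.0000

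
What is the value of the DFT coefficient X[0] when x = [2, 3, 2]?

X[0] = Σ(n=0 to 2) x[n] · ω_3^0 = Σ x[n]
= (2) + (3) + (2)

X[0] = 7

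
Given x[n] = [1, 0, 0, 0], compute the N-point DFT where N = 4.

X[k] = Σ(n=0 to 3) x[n] · ω_4^(nk)
where ω_4 = e^(-2πi/4)

Computing each X[k]:
X[0] = 1
X[1] = 1
X[2] = 1
X[3] = 1

X = [1, 1, 1, 1]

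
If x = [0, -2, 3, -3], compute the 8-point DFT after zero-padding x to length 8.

Original 4-point DFT: [-2, -3-1i, 8, -3+1i]
Zero-padded 8-point DFT provides frequency interpolation.

DFT_8([x, 0, ...]) = [-2, 0.7071+0.5355i, -3-1i, -0.7071+6.5355i, 8, -0.7071-6.5355i, -3+1i, 0.7071-0.5355i]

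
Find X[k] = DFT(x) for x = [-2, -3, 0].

X[k] = Σ(n=0 to 2) x[n] · ω_3^(nk)
where ω_3 = e^(-2πi/3)

Computing each X[k]:
X[0] = -5
X[1] = -0.5000+2.5981i
X[2] = -0.5000-2.5981i

X = [-5, -0.5000+2.5981i, -0.5000-2.5981i]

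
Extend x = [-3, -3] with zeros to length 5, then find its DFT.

Original 2-point DFT: [-6, 0]
Zero-padded 5-point DFT provides frequency interpolation.

DFT_5([x, 0, ...]) = [-6, -3.9271+2.8532i, -0.5729+1.7634i, -0.5729-1.7634i, -3.9271-2.8532i]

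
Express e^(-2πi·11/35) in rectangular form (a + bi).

ω_35^11 = e^(-2πi·11/35)
= cos(-2π·11/35) + i·sin(-2π·11/35)
= cos(-22π/35) + i·sin(-22π/35)

ω_35^11 = cos(-22π/35) + i·sin(-22π/35) = -0.3930-0.9195i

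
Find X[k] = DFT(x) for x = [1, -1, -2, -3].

X[k] = Σ(n=0 to 3) x[n] · ω_4^(nk)
where ω_4 = e^(-2πi/4)

Computing each X[k]:
X[0] = -5
X[1] = 3-2i
X[2] = 3
X[3] = 3+2i

X = [-5, 3-2i, 3, 3+2i]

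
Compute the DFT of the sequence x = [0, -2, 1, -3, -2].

X[k] = Σ(n=0 to 4) x[n] · ω_5^(nk)
where ω_5 = e^(-2πi/5)

Computing each X[k]:
X[0] = -6
X[1] = 0.3820-2.3511i
X[2] = 2.6180+3.8042i
X[3] = 2.6180-3.8042i
X[4] = 0.3820+2.3511i

X = [-6, 0.3820-2.3511i, 2.6180+3.8042i, 2.6180-3.8042i, 0.3820+2.3511i]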